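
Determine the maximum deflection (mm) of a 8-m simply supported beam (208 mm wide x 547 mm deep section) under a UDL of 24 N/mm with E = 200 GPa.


I = 208 * 547^3 / 12 = 2836900265.33 mm^4
L = 8000.0 mm, w = 24 N/mm, E = 200000.0 MPa
delta = 5 * w * L^4 / (384 * E * I)
= 5 * 24 * 8000.0^4 / (384 * 200000.0 * 2836900265.33)
= 2.256 mm

2.256 mm


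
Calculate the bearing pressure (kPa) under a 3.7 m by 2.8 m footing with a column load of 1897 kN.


A = 3.7 * 2.8 = 10.36 m^2
q = P / A = 1897 / 10.36
= 183.1081 kPa

183.1081 kPa


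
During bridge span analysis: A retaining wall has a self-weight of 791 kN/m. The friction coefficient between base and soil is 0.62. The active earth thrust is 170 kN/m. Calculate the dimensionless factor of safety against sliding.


Resisting force = mu * W = 0.62 * 791 = 490.42 kN/m
FOS = Resisting / Driving = 490.42 / 170
= 2.8848 (dimensionless)

2.8848 (dimensionless)


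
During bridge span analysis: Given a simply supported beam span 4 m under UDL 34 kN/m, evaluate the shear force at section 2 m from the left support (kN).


R_A = w * L / 2 = 34 * 4 / 2 = 68.0 kN
V(x) = R_A - w * x = 68.0 - 34 * 2
= 0.0 kN

0.0 kN


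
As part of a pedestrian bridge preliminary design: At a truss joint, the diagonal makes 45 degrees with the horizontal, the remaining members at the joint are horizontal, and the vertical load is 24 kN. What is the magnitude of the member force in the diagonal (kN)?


At the joint, only the diagonal has a vertical component, so vertical equilibrium gives:
F * sin(45) = 24
F = 24 / sin(45)
= 24 / 0.707107
= 33.94 kN

33.94 kN


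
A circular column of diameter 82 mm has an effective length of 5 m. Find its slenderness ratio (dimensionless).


Radius of gyration r = d / 4 = 82 / 4 = 20.5 mm
L_eff = 5000.0 mm
Slenderness ratio = L / r = 5000.0 / 20.5 = 243.9 (dimensionless)

243.9 (dimensionless)


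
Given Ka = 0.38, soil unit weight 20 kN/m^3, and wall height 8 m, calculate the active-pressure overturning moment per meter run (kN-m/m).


Pa = 0.5 * Ka * gamma * H^2
= 0.5 * 0.38 * 20 * 8^2
= 243.2 kN/m
Arm = H / 3 = 8 / 3 = 2.6667 m
Mo = Pa * arm = Pa * H / 3 = 243.2 * 8 / 3 = 648.5333 kN-m/m

648.5333 kN-m/m


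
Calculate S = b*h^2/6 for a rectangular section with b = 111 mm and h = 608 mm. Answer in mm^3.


S = b * h^2 / 6
= 111 * 608^2 / 6
= 111 * 369664 / 6
= 6838784.0 mm^3

6838784.0 mm^3


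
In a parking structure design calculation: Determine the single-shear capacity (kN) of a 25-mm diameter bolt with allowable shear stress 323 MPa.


A = pi * d^2 / 4 = pi * 25^2 / 4 = 490.8739 mm^2
V = f_v * A / 1000 = 323 * 490.8739 / 1000
= 158.5523 kN

158.5523 kN


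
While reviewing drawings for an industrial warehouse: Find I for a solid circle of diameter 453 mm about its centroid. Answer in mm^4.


r = d / 2 = 453 / 2 = 226.5 mm
I = pi * r^4 / 4 = pi * 226.5^4 / 4
= 2067105805.77 mm^4

2067105805.77 mm^4


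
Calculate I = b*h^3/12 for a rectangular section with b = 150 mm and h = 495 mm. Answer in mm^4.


I = b * h^3 / 12
= 150 * 495^3 / 12
= 150 * 121287375 / 12
= 1516092187.5 mm^4

1516092187.5 mm^4


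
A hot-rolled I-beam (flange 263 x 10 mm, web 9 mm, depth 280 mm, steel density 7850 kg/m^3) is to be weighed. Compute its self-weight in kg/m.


A_flanges = 2 * 263 * 10 = 5260 mm^2
A_web = (280 - 2 * 10) * 9 = 2340 mm^2
A_total = 5260 + 2340 = 7600 mm^2 = 0.007600 m^2
Weight = rho * A = 7850 * 0.007600 = 59.66 kg/m

59.66 kg/m


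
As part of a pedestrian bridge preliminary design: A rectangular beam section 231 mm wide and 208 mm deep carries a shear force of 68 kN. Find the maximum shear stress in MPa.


A = b * h = 231 * 208 = 48048 mm^2
V = 68 kN = 68000.0 N
tau_max = 1.5 * V / A = 1.5 * 68000.0 / 48048
= 2.1229 MPa

2.1229 MPa


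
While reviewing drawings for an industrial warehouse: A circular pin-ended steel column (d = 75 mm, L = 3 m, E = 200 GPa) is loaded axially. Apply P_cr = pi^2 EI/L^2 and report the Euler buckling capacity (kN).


I = pi * d^4 / 64 = 1553155.55 mm^4
L = 3000.0 mm
P_cr = pi^2 * E * I / L^2
= 9.8696 * 200000.0 * 1553155.55 / 3000.0^2
= 340645.13 N = 340.6451 kN

340.6451 kN


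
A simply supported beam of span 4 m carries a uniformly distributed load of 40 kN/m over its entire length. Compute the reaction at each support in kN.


Total load = w * L = 40 * 4 = 160 kN
By symmetry, each reaction R = total / 2 = 160 / 2 = 80.0 kN

80.0 kN


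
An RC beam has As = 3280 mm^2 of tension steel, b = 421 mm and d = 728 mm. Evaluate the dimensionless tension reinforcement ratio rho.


rho = As / (b * d)
= 3280 / (421 * 728)
= 3280 / 306488
= 0.010702 (dimensionless)

0.010702 (dimensionless)


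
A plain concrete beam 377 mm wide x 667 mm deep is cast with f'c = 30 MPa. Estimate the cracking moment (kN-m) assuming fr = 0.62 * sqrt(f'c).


fr = 0.62 * sqrt(30) = 0.62 * 5.4772 = 3.3959 MPa
I = 377 * 667^3 / 12 = 9322611920.92 mm^4
y_t = 333.5 mm
M_cr = fr * I / y_t = 3.3959 * 9322611920.92 / 333.5 N-mm
= 94.9279 kN-m

94.9279 kN-m


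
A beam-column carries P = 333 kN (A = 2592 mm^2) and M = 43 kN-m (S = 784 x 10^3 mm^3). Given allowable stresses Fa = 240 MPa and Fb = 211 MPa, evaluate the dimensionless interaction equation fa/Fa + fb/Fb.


f_a = P / A = 333000.0 / 2592 = 128.4722 MPa
f_b = M / S = 43000000.0 / 784000.0 = 54.8469 MPa
Ratio = f_a / Fa + f_b / Fb
= 128.4722 / 240 + 54.8469 / 211
= 0.7952 (dimensionless)

0.7952 (dimensionless)


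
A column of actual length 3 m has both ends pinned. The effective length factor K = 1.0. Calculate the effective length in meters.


L_eff = K * L
= 1.0 * 3
= 3.0 m

3.0 m


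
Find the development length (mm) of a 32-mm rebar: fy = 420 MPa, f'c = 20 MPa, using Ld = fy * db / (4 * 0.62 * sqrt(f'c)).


Ld = (fy * db) / (4 * 0.62 * sqrt(f'c))
= (420 * 32) / (4 * 0.62 * sqrt(20))
= 13440 / 11.0909
= 1211.8 mm

1211.8 mm


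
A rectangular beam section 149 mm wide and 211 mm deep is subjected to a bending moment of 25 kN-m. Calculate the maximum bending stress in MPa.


I = b * h^3 / 12 = 149 * 211^3 / 12 = 116641309.92 mm^4
y = h / 2 = 211 / 2 = 105.5 mm
M = 25 kN-m = 25000000.0 N-mm
sigma = M * y / I = 25000000.0 * 105.5 / 116641309.92
= 22.61 MPa

22.61 MPa


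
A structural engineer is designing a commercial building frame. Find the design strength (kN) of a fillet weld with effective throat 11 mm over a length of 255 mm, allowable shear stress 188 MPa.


Strength = throat * length * allowable stress
= 11 * 255 * 188 N
= 527340 N
= 527.34 kN

527.34 kN


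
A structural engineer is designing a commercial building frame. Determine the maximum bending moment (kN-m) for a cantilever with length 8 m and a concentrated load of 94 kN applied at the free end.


For a cantilever with a point load at the free end:
M_max = P * L = 94 * 8 = 752 kN-m

752 kN-m


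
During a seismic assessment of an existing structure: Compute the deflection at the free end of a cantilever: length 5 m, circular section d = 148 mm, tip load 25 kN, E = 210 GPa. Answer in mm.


I = pi * d^4 / 64 = pi * 148^4 / 64 = 23551401.72 mm^4
L = 5000.0 mm, P = 25000.0 N, E = 210000.0 MPa
delta = P * L^3 / (3 * E * I)
= 25000.0 * 5000.0^3 / (3 * 210000.0 * 23551401.72)
= 210.6167 mm

210.6167 mm


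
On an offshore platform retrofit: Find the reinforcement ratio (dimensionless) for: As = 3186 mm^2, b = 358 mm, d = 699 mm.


rho = As / (b * d)
= 3186 / (358 * 699)
= 3186 / 250242
= 0.012732 (dimensionless)

0.012732 (dimensionless)


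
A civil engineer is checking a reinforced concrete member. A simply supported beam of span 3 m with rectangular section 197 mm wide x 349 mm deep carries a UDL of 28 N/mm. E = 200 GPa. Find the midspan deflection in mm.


I = 197 * 349^3 / 12 = 697848679.42 mm^4
L = 3000.0 mm, w = 28 N/mm, E = 200000.0 MPa
delta = 5 * w * L^4 / (384 * E * I)
= 5 * 28 * 3000.0^4 / (384 * 200000.0 * 697848679.42)
= 0.2116 mm

0.2116 mm


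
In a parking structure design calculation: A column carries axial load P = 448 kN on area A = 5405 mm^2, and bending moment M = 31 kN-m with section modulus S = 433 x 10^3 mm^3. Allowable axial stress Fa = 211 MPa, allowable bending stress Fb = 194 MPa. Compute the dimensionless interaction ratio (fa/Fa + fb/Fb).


f_a = P / A = 448000.0 / 5405 = 82.8862 MPa
f_b = M / S = 31000000.0 / 433000.0 = 71.5935 MPa
Ratio = f_a / Fa + f_b / Fb
= 82.8862 / 211 + 71.5935 / 194
= 0.7619 (dimensionless)

0.7619 (dimensionless)


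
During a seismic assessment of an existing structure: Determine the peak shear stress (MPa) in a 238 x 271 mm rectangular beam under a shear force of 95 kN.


A = b * h = 238 * 271 = 64498 mm^2
V = 95 kN = 95000.0 N
tau_max = 1.5 * V / A = 1.5 * 95000.0 / 64498
= 2.2094 MPa

2.2094 MPa


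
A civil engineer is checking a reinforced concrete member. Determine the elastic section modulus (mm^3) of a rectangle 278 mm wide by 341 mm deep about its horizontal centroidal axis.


S = b * h^2 / 6
= 278 * 341^2 / 6
= 278 * 116281 / 6
= 5387686.33 mm^3

5387686.33 mm^3


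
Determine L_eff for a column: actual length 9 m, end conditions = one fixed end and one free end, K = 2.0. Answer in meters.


L_eff = K * L
= 2.0 * 9
= 18.0 m

18.0 m


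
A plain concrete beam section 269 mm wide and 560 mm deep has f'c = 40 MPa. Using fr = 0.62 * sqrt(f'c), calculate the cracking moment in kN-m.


fr = 0.62 * sqrt(40) = 0.62 * 6.3246 = 3.9212 MPa
I = 269 * 560^3 / 12 = 3936725333.33 mm^4
y_t = 280.0 mm
M_cr = fr * I / y_t = 3.9212 * 3936725333.33 / 280.0 N-mm
= 55.1314 kN-m

55.1314 kN-m


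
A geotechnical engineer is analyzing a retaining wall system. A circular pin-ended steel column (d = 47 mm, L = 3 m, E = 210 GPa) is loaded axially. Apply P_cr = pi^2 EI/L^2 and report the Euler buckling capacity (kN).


I = pi * d^4 / 64 = 239530.78 mm^4
L = 3000.0 mm
P_cr = pi^2 * E * I / L^2
= 9.8696 * 210000.0 * 239530.78 / 3000.0^2
= 55161.73 N = 55.1617 kN

55.1617 kN


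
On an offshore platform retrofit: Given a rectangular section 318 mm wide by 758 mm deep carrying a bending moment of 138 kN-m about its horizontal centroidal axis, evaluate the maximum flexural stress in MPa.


I = b * h^3 / 12 = 318 * 758^3 / 12 = 11541267068.0 mm^4
y = h / 2 = 758 / 2 = 379.0 mm
M = 138 kN-m = 138000000.0 N-mm
sigma = M * y / I = 138000000.0 * 379.0 / 11541267068.0
= 4.53 MPa

4.53 MPa


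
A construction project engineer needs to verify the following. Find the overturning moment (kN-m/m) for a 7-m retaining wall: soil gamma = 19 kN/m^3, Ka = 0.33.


Pa = 0.5 * Ka * gamma * H^2
= 0.5 * 0.33 * 19 * 7^2
= 153.615 kN/m
Arm = H / 3 = 7 / 3 = 2.3333 m
Mo = Pa * arm = Pa * H / 3 = 153.615 * 7 / 3 = 358.435 kN-m/m

358.435 kN-m/m


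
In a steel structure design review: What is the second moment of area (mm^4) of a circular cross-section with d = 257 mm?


r = d / 2 = 257 / 2 = 128.5 mm
I = pi * r^4 / 4 = pi * 128.5^4 / 4
= 214142265.05 mm^4

214142265.05 mm^4


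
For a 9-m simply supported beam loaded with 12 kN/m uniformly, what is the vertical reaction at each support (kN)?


Total load = w * L = 12 * 9 = 108 kN
By symmetry, each reaction R = total / 2 = 108 / 2 = 54.0 kN

54.0 kN


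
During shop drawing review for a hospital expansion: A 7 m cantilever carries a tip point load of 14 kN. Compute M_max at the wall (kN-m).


For a cantilever with a point load at the free end:
M_max = P * L = 14 * 7 = 98 kN-m

98 kN-m


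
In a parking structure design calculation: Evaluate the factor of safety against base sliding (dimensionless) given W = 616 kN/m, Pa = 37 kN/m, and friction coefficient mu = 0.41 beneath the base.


Resisting force = mu * W = 0.41 * 616 = 252.56 kN/m
FOS = Resisting / Driving = 252.56 / 37
= 6.8259 (dimensionless)

6.8259 (dimensionless)


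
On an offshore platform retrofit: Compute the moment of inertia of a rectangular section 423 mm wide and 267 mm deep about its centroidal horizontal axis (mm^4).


I = b * h^3 / 12
= 423 * 267^3 / 12
= 423 * 19034163 / 12
= 670954245.75 mm^4

670954245.75 mm^4


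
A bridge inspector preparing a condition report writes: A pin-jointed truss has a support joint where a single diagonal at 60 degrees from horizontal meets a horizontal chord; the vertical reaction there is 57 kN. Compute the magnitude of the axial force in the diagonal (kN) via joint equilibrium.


At the joint, only the diagonal has a vertical component, so vertical equilibrium gives:
F * sin(60) = 57
F = 57 / sin(60)
= 57 / 0.866025
= 65.82 kN

65.82 kN


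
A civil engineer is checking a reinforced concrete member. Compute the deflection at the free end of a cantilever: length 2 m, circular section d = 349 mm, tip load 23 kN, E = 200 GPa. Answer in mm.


I = pi * d^4 / 64 = pi * 349^4 / 64 = 728235098.33 mm^4
L = 2000.0 mm, P = 23000.0 N, E = 200000.0 MPa
delta = P * L^3 / (3 * E * I)
= 23000.0 * 2000.0^3 / (3 * 200000.0 * 728235098.33)
= 0.4211 mm

0.4211 mm


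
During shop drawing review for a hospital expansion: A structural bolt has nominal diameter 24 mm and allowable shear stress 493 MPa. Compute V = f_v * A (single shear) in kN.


A = pi * d^2 / 4 = pi * 24^2 / 4 = 452.3893 mm^2
V = f_v * A / 1000 = 493 * 452.3893 / 1000
= 223.0279 kN

223.0279 kN


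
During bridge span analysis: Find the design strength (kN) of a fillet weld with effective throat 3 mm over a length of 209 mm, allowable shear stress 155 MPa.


Strength = throat * length * allowable stress
= 3 * 209 * 155 N
= 97185 N
= 97.19 kN

97.19 kN


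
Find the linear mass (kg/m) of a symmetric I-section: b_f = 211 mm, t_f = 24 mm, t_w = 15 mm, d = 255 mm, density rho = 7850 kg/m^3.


A_flanges = 2 * 211 * 24 = 10128 mm^2
A_web = (255 - 2 * 24) * 15 = 3105 mm^2
A_total = 10128 + 3105 = 13233 mm^2 = 0.013233 m^2
Weight = rho * A = 7850 * 0.013233 = 103.8791 kg/m

103.8791 kg/m


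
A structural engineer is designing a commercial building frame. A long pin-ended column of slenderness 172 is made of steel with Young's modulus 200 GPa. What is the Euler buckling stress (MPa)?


sigma_cr = pi^2 * E / lambda^2
= 9.8696 * 200000.0 / 172^2
= 9.8696 * 200000.0 / 29584
= 66.7226 MPa

66.7226 MPa


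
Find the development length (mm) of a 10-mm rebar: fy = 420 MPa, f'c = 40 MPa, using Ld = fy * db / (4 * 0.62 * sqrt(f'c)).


Ld = (fy * db) / (4 * 0.62 * sqrt(f'c))
= (420 * 10) / (4 * 0.62 * sqrt(40))
= 4200 / 15.6849
= 267.77 mm

267.77 mm


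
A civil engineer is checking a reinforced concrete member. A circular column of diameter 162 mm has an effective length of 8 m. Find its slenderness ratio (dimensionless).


Radius of gyration r = d / 4 = 162 / 4 = 40.5 mm
L_eff = 8000.0 mm
Slenderness ratio = L / r = 8000.0 / 40.5 = 197.53 (dimensionless)

197.53 (dimensionless)


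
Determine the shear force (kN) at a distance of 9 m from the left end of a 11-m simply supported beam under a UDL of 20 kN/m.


R_A = w * L / 2 = 20 * 11 / 2 = 110.0 kN
V(x) = R_A - w * x = 110.0 - 20 * 9
= -70.0 kN

-70.0 kN


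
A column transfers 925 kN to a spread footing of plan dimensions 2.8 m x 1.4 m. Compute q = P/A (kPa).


A = 2.8 * 1.4 = 3.92 m^2
q = P / A = 925 / 3.92
= 235.9694 kPa

235.9694 kPa


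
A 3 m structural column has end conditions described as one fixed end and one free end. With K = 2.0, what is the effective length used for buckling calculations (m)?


L_eff = K * L
= 2.0 * 3
= 6.0 m

6.0 m


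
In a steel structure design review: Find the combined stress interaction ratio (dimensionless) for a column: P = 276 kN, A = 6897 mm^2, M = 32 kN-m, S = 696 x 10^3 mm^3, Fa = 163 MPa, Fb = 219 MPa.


f_a = P / A = 276000.0 / 6897 = 40.0174 MPa
f_b = M / S = 32000000.0 / 696000.0 = 45.977 MPa
Ratio = f_a / Fa + f_b / Fb
= 40.0174 / 163 + 45.977 / 219
= 0.4554 (dimensionless)

0.4554 (dimensionless)


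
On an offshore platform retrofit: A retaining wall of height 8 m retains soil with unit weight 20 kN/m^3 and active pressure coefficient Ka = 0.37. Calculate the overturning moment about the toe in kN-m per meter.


Pa = 0.5 * Ka * gamma * H^2
= 0.5 * 0.37 * 20 * 8^2
= 236.8 kN/m
Arm = H / 3 = 8 / 3 = 2.6667 m
Mo = Pa * arm = Pa * H / 3 = 236.8 * 8 / 3 = 631.4667 kN-m/m

631.4667 kN-m/m


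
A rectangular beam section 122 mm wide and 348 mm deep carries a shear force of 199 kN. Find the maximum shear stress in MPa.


A = b * h = 122 * 348 = 42456 mm^2
V = 199 kN = 199000.0 N
tau_max = 1.5 * V / A = 1.5 * 199000.0 / 42456
= 7.0308 MPa

7.0308 MPa


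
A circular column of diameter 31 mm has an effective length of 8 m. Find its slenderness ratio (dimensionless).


Radius of gyration r = d / 4 = 31 / 4 = 7.75 mm
L_eff = 8000.0 mm
Slenderness ratio = L / r = 8000.0 / 7.75 = 1032.26 (dimensionless)

1032.26 (dimensionless)


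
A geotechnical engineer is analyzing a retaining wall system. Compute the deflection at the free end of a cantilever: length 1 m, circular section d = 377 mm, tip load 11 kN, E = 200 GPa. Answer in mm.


I = pi * d^4 / 64 = pi * 377^4 / 64 = 991597217.73 mm^4
L = 1000.0 mm, P = 11000.0 N, E = 200000.0 MPa
delta = P * L^3 / (3 * E * I)
= 11000.0 * 1000.0^3 / (3 * 200000.0 * 991597217.73)
= 0.0185 mm

0.0185 mm


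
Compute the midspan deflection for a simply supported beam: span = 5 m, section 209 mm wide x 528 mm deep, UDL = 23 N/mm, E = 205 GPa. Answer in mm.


I = 209 * 528^3 / 12 = 2563697664.0 mm^4
L = 5000.0 mm, w = 23 N/mm, E = 205000.0 MPa
delta = 5 * w * L^4 / (384 * E * I)
= 5 * 23 * 5000.0^4 / (384 * 205000.0 * 2563697664.0)
= 0.3561 mm

0.3561 mm


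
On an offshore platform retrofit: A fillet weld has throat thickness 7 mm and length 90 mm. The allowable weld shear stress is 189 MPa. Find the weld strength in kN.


Strength = throat * length * allowable stress
= 7 * 90 * 189 N
= 119070 N
= 119.07 kN

119.07 kN


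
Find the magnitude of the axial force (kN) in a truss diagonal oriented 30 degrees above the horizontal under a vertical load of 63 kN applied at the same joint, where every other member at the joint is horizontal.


At the joint, only the diagonal has a vertical component, so vertical equilibrium gives:
F * sin(30) = 63
F = 63 / sin(30)
= 63 / 0.5
= 126.0 kN

126.0 kN


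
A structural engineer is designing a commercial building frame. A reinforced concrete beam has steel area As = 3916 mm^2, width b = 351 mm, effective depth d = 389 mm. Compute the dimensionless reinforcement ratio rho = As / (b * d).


rho = As / (b * d)
= 3916 / (351 * 389)
= 3916 / 136539
= 0.02868 (dimensionless)

0.02868 (dimensionless)


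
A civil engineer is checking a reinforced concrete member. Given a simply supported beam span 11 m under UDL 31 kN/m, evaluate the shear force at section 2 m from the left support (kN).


R_A = w * L / 2 = 31 * 11 / 2 = 170.5 kN
V(x) = R_A - w * x = 170.5 - 31 * 2
= 108.5 kN

108.5 kN


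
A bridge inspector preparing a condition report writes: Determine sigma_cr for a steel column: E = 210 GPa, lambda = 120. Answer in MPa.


sigma_cr = pi^2 * E / lambda^2
= 9.8696 * 210000.0 / 120^2
= 9.8696 * 210000.0 / 14400
= 143.9317 MPa

143.9317 MPa


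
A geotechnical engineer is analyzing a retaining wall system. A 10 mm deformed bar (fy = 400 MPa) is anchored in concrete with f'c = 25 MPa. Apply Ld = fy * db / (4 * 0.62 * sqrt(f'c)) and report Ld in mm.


Ld = (fy * db) / (4 * 0.62 * sqrt(f'c))
= (400 * 10) / (4 * 0.62 * sqrt(25))
= 4000 / 12.4
= 322.58 mm

322.58 mm


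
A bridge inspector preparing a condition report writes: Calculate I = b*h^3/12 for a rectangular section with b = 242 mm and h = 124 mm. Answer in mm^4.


I = b * h^3 / 12
= 242 * 124^3 / 12
= 242 * 1906624 / 12
= 38450250.67 mm^4

38450250.67 mm^4


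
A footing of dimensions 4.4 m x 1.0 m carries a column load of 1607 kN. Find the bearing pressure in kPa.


A = 4.4 * 1.0 = 4.4 m^2
q = P / A = 1607 / 4.4
= 365.2273 kPa

365.2273 kPa


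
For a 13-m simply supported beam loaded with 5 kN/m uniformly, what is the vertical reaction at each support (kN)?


Total load = w * L = 5 * 13 = 65 kN
By symmetry, each reaction R = total / 2 = 65 / 2 = 32.5 kN

32.5 kN


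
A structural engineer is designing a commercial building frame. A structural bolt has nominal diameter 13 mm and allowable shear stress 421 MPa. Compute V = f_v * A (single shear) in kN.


A = pi * d^2 / 4 = pi * 13^2 / 4 = 132.7323 mm^2
V = f_v * A / 1000 = 421 * 132.7323 / 1000
= 55.8803 kN

55.8803 kN


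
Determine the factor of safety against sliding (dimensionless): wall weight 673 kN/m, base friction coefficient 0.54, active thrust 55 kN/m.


Resisting force = mu * W = 0.54 * 673 = 363.42 kN/m
FOS = Resisting / Driving = 363.42 / 55
= 6.6076 (dimensionless)

6.6076 (dimensionless)


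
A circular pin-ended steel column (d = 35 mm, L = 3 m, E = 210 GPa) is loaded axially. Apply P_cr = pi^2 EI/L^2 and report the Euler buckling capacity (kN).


I = pi * d^4 / 64 = 73661.76 mm^4
L = 3000.0 mm
P_cr = pi^2 * E * I / L^2
= 9.8696 * 210000.0 * 73661.76 / 3000.0^2
= 16963.62 N = 16.9636 kN

16.9636 kN


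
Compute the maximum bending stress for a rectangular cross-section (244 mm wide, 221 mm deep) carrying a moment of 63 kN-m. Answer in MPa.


I = b * h^3 / 12 = 244 * 221^3 / 12 = 219475173.67 mm^4
y = h / 2 = 221 / 2 = 110.5 mm
M = 63 kN-m = 63000000.0 N-mm
sigma = M * y / I = 63000000.0 * 110.5 / 219475173.67
= 31.72 MPa

31.72 MPa


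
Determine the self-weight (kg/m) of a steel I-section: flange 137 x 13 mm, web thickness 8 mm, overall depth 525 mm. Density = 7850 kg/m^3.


A_flanges = 2 * 137 * 13 = 3562 mm^2
A_web = (525 - 2 * 13) * 8 = 3992 mm^2
A_total = 3562 + 3992 = 7554 mm^2 = 0.007554 m^2
Weight = rho * A = 7850 * 0.007554 = 59.2989 kg/m

59.2989 kg/m


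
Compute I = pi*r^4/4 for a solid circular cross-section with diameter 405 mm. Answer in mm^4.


r = d / 2 = 405 / 2 = 202.5 mm
I = pi * r^4 / 4 = pi * 202.5^4 / 4
= 1320656859.91 mm^4

1320656859.91 mm^4


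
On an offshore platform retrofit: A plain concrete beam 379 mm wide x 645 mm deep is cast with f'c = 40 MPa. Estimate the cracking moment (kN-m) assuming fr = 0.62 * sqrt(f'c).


fr = 0.62 * sqrt(40) = 0.62 * 6.3246 = 3.9212 MPa
I = 379 * 645^3 / 12 = 8474949281.25 mm^4
y_t = 322.5 mm
M_cr = fr * I / y_t = 3.9212 * 8474949281.25 / 322.5 N-mm
= 103.0455 kN-m

103.0455 kN-m


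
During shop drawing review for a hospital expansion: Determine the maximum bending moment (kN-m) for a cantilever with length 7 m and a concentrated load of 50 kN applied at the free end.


For a cantilever with a point load at the free end:
M_max = P * L = 50 * 7 = 350 kN-m

350 kN-m


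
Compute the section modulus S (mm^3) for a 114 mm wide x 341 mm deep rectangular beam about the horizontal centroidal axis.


S = b * h^2 / 6
= 114 * 341^2 / 6
= 114 * 116281 / 6
= 2209339.0 mm^3

2209339.0 mm^3


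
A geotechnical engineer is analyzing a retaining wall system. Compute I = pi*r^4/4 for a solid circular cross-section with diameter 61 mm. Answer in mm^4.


r = d / 2 = 61 / 2 = 30.5 mm
I = pi * r^4 / 4 = pi * 30.5^4 / 4
= 679656.13 mm^4

679656.13 mm^4


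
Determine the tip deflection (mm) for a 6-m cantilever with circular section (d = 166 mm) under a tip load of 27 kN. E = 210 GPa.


I = pi * d^4 / 64 = pi * 166^4 / 64 = 37273678.15 mm^4
L = 6000.0 mm, P = 27000.0 N, E = 210000.0 MPa
delta = P * L^3 / (3 * E * I)
= 27000.0 * 6000.0^3 / (3 * 210000.0 * 37273678.15)
= 248.356 mm

248.356 mm


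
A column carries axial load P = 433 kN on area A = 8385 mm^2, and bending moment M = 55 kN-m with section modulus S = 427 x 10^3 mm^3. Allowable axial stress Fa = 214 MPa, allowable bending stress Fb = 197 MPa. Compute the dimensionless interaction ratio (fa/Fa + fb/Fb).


f_a = P / A = 433000.0 / 8385 = 51.6398 MPa
f_b = M / S = 55000000.0 / 427000.0 = 128.8056 MPa
Ratio = f_a / Fa + f_b / Fb
= 51.6398 / 214 + 128.8056 / 197
= 0.8951 (dimensionless)

0.8951 (dimensionless)


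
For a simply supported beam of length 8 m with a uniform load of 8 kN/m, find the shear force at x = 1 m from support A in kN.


R_A = w * L / 2 = 8 * 8 / 2 = 32.0 kN
V(x) = R_A - w * x = 32.0 - 8 * 1
= 24.0 kN

24.0 kN


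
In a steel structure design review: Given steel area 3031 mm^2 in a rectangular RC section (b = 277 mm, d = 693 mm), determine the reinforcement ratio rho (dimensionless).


rho = As / (b * d)
= 3031 / (277 * 693)
= 3031 / 191961
= 0.01579 (dimensionless)

0.01579 (dimensionless)


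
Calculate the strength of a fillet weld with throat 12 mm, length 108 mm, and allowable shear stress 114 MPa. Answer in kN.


Strength = throat * length * allowable stress
= 12 * 108 * 114 N
= 147744 N
= 147.74 kN

147.74 kN


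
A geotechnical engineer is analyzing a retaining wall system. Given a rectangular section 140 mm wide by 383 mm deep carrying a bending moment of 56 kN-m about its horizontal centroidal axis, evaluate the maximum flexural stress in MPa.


I = b * h^3 / 12 = 140 * 383^3 / 12 = 655455348.33 mm^4
y = h / 2 = 383 / 2 = 191.5 mm
M = 56 kN-m = 56000000.0 N-mm
sigma = M * y / I = 56000000.0 * 191.5 / 655455348.33
= 16.36 MPa

16.36 MPa


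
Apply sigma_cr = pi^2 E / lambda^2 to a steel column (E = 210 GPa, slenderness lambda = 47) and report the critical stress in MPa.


sigma_cr = pi^2 * E / lambda^2
= 9.8696 * 210000.0 / 47^2
= 9.8696 * 210000.0 / 2209
= 938.2603 MPa

938.2603 MPa


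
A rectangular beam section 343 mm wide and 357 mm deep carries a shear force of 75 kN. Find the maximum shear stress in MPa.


A = b * h = 343 * 357 = 122451 mm^2
V = 75 kN = 75000.0 N
tau_max = 1.5 * V / A = 1.5 * 75000.0 / 122451
= 0.9187 MPa

0.9187 MPa


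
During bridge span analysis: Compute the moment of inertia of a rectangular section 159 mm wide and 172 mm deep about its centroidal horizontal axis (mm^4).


I = b * h^3 / 12
= 159 * 172^3 / 12
= 159 * 5088448 / 12
= 67421936.0 mm^4

67421936.0 mm^4


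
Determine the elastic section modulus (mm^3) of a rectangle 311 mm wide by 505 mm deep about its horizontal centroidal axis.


S = b * h^2 / 6
= 311 * 505^2 / 6
= 311 * 255025 / 6
= 13218795.83 mm^3

13218795.83 mm^3


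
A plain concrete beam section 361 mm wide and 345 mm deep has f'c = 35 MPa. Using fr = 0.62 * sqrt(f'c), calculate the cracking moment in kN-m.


fr = 0.62 * sqrt(35) = 0.62 * 5.9161 = 3.668 MPa
I = 361 * 345^3 / 12 = 1235330718.75 mm^4
y_t = 172.5 mm
M_cr = fr * I / y_t = 3.668 * 1235330718.75 / 172.5 N-mm
= 26.2676 kN-m

26.2676 kN-m


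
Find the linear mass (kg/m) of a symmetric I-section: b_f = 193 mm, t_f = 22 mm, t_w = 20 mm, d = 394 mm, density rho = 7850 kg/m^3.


A_flanges = 2 * 193 * 22 = 8492 mm^2
A_web = (394 - 2 * 22) * 20 = 7000 mm^2
A_total = 8492 + 7000 = 15492 mm^2 = 0.015492 m^2
Weight = rho * A = 7850 * 0.015492 = 121.6122 kg/m

121.6122 kg/m


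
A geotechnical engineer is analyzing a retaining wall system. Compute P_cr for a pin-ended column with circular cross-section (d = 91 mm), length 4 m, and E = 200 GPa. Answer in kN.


I = pi * d^4 / 64 = 3366165.53 mm^4
L = 4000.0 mm
P_cr = pi^2 * E * I / L^2
= 9.8696 * 200000.0 * 3366165.53 / 4000.0^2
= 415284.03 N = 415.284 kN

415.284 kN


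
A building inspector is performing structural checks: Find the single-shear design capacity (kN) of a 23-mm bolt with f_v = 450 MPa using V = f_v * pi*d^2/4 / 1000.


A = pi * d^2 / 4 = pi * 23^2 / 4 = 415.4756 mm^2
V = f_v * A / 1000 = 450 * 415.4756 / 1000
= 186.964 kN

186.964 kN


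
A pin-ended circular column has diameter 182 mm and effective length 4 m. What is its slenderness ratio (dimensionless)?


Radius of gyration r = d / 4 = 182 / 4 = 45.5 mm
L_eff = 4000.0 mm
Slenderness ratio = L / r = 4000.0 / 45.5 = 87.91 (dimensionless)

87.91 (dimensionless)


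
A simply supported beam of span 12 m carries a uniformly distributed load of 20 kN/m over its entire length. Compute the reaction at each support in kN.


Total load = w * L = 20 * 12 = 240 kN
By symmetry, each reaction R = total / 2 = 240 / 2 = 120.0 kN

120.0 kN


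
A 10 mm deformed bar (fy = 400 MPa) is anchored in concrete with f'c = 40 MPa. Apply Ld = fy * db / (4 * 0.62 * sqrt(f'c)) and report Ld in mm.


Ld = (fy * db) / (4 * 0.62 * sqrt(f'c))
= (400 * 10) / (4 * 0.62 * sqrt(40))
= 4000 / 15.6849
= 255.02 mm

255.02 mm


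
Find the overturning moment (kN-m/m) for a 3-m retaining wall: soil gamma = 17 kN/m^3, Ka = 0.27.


Pa = 0.5 * Ka * gamma * H^2
= 0.5 * 0.27 * 17 * 3^2
= 20.655 kN/m
Arm = H / 3 = 3 / 3 = 1.0 m
Mo = Pa * arm = Pa * H / 3 = 20.655 * 3 / 3 = 20.655 kN-m/m

20.655 kN-m/m


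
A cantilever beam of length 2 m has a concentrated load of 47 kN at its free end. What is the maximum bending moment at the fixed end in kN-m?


For a cantilever with a point load at the free end:
M_max = P * L = 47 * 2 = 94 kN-m

94 kN-m


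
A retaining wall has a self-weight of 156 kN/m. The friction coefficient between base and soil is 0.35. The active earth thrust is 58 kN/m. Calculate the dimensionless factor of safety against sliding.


Resisting force = mu * W = 0.35 * 156 = 54.6 kN/m
FOS = Resisting / Driving = 54.6 / 58
= 0.9414 (dimensionless)

0.9414 (dimensionless)


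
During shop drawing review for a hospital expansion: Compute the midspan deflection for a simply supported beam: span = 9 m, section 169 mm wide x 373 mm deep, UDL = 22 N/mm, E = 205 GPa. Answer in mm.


I = 169 * 373^3 / 12 = 730856231.08 mm^4
L = 9000.0 mm, w = 22 N/mm, E = 205000.0 MPa
delta = 5 * w * L^4 / (384 * E * I)
= 5 * 22 * 9000.0^4 / (384 * 205000.0 * 730856231.08)
= 12.5443 mm

12.5443 mm


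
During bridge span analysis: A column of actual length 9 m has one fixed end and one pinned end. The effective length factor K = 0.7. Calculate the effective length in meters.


L_eff = K * L
= 0.7 * 9
= 6.3 m

6.3 m


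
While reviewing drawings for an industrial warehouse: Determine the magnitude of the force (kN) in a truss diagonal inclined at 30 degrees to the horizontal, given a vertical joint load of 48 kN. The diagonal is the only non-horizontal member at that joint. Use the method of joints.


At the joint, only the diagonal has a vertical component, so vertical equilibrium gives:
F * sin(30) = 48
F = 48 / sin(30)
= 48 / 0.5
= 96.0 kN

96.0 kN


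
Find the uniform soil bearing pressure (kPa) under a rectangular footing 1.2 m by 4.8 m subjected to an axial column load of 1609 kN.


A = 1.2 * 4.8 = 5.76 m^2
q = P / A = 1609 / 5.76
= 279.3403 kPa

279.3403 kPa


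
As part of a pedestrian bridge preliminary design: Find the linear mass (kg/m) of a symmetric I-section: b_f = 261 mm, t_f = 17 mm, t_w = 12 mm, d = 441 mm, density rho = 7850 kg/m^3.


A_flanges = 2 * 261 * 17 = 8874 mm^2
A_web = (441 - 2 * 17) * 12 = 4884 mm^2
A_total = 8874 + 4884 = 13758 mm^2 = 0.013758 m^2
Weight = rho * A = 7850 * 0.013758 = 108.0003 kg/m

108.0003 kg/m


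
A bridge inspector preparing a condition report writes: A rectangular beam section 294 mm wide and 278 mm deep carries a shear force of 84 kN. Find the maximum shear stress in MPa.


A = b * h = 294 * 278 = 81732 mm^2
V = 84 kN = 84000.0 N
tau_max = 1.5 * V / A = 1.5 * 84000.0 / 81732
= 1.5416 MPa

1.5416 MPa


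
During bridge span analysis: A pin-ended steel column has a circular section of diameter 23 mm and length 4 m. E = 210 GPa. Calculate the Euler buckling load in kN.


I = pi * d^4 / 64 = 13736.66 mm^4
L = 4000.0 mm
P_cr = pi^2 * E * I / L^2
= 9.8696 * 210000.0 * 13736.66 / 4000.0^2
= 1779.43 N = 1.7794 kN

1.7794 kN


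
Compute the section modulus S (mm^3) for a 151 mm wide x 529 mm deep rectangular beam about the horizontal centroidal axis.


S = b * h^2 / 6
= 151 * 529^2 / 6
= 151 * 279841 / 6
= 7042665.17 mm^3

7042665.17 mm^3


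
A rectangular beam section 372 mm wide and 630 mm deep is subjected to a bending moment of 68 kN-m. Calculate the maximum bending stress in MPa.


I = b * h^3 / 12 = 372 * 630^3 / 12 = 7751457000.0 mm^4
y = h / 2 = 630 / 2 = 315.0 mm
M = 68 kN-m = 68000000.0 N-mm
sigma = M * y / I = 68000000.0 * 315.0 / 7751457000.0
= 2.76 MPa

2.76 MPa


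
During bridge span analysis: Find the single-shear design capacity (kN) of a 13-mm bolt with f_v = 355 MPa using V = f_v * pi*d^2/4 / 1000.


A = pi * d^2 / 4 = pi * 13^2 / 4 = 132.7323 mm^2
V = f_v * A / 1000 = 355 * 132.7323 / 1000
= 47.12 kN

47.12 kN


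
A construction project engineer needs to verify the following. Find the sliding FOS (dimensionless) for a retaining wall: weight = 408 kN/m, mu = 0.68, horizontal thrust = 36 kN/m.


Resisting force = mu * W = 0.68 * 408 = 277.44 kN/m
FOS = Resisting / Driving = 277.44 / 36
= 7.7067 (dimensionless)

7.7067 (dimensionless)


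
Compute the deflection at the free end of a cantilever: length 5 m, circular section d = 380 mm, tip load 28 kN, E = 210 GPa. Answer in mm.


I = pi * d^4 / 64 = pi * 380^4 / 64 = 1023538740.52 mm^4
L = 5000.0 mm, P = 28000.0 N, E = 210000.0 MPa
delta = P * L^3 / (3 * E * I)
= 28000.0 * 5000.0^3 / (3 * 210000.0 * 1023538740.52)
= 5.4278 mm

5.4278 mm


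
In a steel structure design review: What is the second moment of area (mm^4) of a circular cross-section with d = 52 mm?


r = d / 2 = 52 / 2 = 26.0 mm
I = pi * r^4 / 4 = pi * 26.0^4 / 4
= 358908.11 mm^4

358908.11 mm^4


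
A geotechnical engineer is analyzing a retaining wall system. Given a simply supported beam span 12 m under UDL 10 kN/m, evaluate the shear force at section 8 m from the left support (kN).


R_A = w * L / 2 = 10 * 12 / 2 = 60.0 kN
V(x) = R_A - w * x = 60.0 - 10 * 8
= -20.0 kN

-20.0 kN


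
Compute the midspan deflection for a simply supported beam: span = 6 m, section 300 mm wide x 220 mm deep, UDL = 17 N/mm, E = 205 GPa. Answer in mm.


I = 300 * 220^3 / 12 = 266200000.0 mm^4
L = 6000.0 mm, w = 17 N/mm, E = 205000.0 MPa
delta = 5 * w * L^4 / (384 * E * I)
= 5 * 17 * 6000.0^4 / (384 * 205000.0 * 266200000.0)
= 5.2569 mm

5.2569 mm


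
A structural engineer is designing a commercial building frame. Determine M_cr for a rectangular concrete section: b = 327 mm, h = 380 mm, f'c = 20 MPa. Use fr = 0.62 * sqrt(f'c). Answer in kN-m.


fr = 0.62 * sqrt(20) = 0.62 * 4.4721 = 2.7727 MPa
I = 327 * 380^3 / 12 = 1495262000.0 mm^4
y_t = 190.0 mm
M_cr = fr * I / y_t = 2.7727 * 1495262000.0 / 190.0 N-mm
= 21.8208 kN-m

21.8208 kN-m


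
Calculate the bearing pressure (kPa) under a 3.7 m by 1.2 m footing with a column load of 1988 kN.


A = 3.7 * 1.2 = 4.44 m^2
q = P / A = 1988 / 4.44
= 447.7477 kPa

447.7477 kPa


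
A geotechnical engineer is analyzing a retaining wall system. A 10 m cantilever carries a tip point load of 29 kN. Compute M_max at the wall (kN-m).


For a cantilever with a point load at the free end:
M_max = P * L = 29 * 10 = 290 kN-m

290 kN-m


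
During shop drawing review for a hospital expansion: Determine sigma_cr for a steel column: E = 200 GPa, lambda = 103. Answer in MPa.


sigma_cr = pi^2 * E / lambda^2
= 9.8696 * 200000.0 / 103^2
= 9.8696 * 200000.0 / 10609
= 186.061 MPa

186.061 MPa


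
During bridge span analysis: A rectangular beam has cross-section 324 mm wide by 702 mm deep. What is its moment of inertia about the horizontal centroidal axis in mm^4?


I = b * h^3 / 12
= 324 * 702^3 / 12
= 324 * 345948408 / 12
= 9340607016.0 mm^4

9340607016.0 mm^4


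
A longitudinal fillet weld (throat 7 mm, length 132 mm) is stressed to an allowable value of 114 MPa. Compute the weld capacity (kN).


Strength = throat * length * allowable stress
= 7 * 132 * 114 N
= 105336 N
= 105.34 kN

105.34 kN


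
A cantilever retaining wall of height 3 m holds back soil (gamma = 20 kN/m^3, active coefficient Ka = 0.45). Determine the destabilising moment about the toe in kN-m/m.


Pa = 0.5 * Ka * gamma * H^2
= 0.5 * 0.45 * 20 * 3^2
= 40.5 kN/m
Arm = H / 3 = 3 / 3 = 1.0 m
Mo = Pa * arm = Pa * H / 3 = 40.5 * 3 / 3 = 40.5 kN-m/m

40.5 kN-m/m


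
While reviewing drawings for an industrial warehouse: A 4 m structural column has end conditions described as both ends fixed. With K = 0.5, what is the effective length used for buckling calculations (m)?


L_eff = K * L
= 0.5 * 4
= 2.0 m

2.0 m


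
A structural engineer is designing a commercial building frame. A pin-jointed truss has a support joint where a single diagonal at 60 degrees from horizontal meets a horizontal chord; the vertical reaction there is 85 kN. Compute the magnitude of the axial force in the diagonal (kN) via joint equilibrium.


At the joint, only the diagonal has a vertical component, so vertical equilibrium gives:
F * sin(60) = 85
F = 85 / sin(60)
= 85 / 0.866025
= 98.15 kN

98.15 kN


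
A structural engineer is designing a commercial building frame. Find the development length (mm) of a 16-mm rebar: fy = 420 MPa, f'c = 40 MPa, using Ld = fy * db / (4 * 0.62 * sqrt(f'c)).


Ld = (fy * db) / (4 * 0.62 * sqrt(f'c))
= (420 * 16) / (4 * 0.62 * sqrt(40))
= 6720 / 15.6849
= 428.44 mm

428.44 mm


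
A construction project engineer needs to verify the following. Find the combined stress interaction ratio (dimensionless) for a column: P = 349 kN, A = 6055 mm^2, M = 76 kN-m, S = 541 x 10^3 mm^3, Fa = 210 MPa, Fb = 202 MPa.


f_a = P / A = 349000.0 / 6055 = 57.6383 MPa
f_b = M / S = 76000000.0 / 541000.0 = 140.4806 MPa
Ratio = f_a / Fa + f_b / Fb
= 57.6383 / 210 + 140.4806 / 202
= 0.9699 (dimensionless)

0.9699 (dimensionless)


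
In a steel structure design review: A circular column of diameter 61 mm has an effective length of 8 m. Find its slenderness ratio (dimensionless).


Radius of gyration r = d / 4 = 61 / 4 = 15.25 mm
L_eff = 8000.0 mm
Slenderness ratio = L / r = 8000.0 / 15.25 = 524.59 (dimensionless)

524.59 (dimensionless)


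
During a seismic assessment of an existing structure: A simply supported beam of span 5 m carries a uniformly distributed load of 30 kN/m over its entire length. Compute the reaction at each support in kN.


Total load = w * L = 30 * 5 = 150 kN
By symmetry, each reaction R = total / 2 = 150 / 2 = 75.0 kN

75.0 kN


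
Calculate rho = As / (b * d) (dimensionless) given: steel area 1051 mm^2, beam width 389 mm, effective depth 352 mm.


rho = As / (b * d)
= 1051 / (389 * 352)
= 1051 / 136928
= 0.007676 (dimensionless)

0.007676 (dimensionless)


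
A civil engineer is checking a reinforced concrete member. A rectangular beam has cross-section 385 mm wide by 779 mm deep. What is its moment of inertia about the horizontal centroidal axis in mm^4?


I = b * h^3 / 12
= 385 * 779^3 / 12
= 385 * 472729139 / 12
= 15166726542.92 mm^4

15166726542.92 mm^4


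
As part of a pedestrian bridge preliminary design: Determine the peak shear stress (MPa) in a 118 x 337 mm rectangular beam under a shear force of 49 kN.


A = b * h = 118 * 337 = 39766 mm^2
V = 49 kN = 49000.0 N
tau_max = 1.5 * V / A = 1.5 * 49000.0 / 39766
= 1.8483 MPa

1.8483 MPa


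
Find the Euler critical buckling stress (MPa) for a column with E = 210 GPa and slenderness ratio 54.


sigma_cr = pi^2 * E / lambda^2
= 9.8696 * 210000.0 / 54^2
= 9.8696 * 210000.0 / 2916
= 710.774 MPa

710.774 MPa


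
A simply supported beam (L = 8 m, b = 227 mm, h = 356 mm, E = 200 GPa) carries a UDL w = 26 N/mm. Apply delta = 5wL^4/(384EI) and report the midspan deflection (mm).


I = 227 * 356^3 / 12 = 853482469.33 mm^4
L = 8000.0 mm, w = 26 N/mm, E = 200000.0 MPa
delta = 5 * w * L^4 / (384 * E * I)
= 5 * 26 * 8000.0^4 / (384 * 200000.0 * 853482469.33)
= 8.1236 mm

8.1236 mm


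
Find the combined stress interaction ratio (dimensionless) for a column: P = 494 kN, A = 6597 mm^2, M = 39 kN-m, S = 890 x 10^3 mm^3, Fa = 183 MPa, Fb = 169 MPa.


f_a = P / A = 494000.0 / 6597 = 74.8825 MPa
f_b = M / S = 39000000.0 / 890000.0 = 43.8202 MPa
Ratio = f_a / Fa + f_b / Fb
= 74.8825 / 183 + 43.8202 / 169
= 0.6685 (dimensionless)

0.6685 (dimensionless)
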